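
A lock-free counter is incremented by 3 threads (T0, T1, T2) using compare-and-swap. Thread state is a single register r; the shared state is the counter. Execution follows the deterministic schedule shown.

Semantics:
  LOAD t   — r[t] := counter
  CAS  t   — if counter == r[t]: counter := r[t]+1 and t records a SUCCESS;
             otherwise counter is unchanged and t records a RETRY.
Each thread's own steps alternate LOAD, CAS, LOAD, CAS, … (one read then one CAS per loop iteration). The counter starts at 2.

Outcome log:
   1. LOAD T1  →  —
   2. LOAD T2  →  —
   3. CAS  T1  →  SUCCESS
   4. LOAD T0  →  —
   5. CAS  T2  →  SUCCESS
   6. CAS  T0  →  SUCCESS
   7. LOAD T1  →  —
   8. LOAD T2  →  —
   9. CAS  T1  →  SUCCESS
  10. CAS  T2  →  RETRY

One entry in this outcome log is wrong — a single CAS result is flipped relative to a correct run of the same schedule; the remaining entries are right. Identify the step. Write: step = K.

step = 5

Reference trace:
1. LOAD T1 → mem=2 r[T1]=2 [LOAD]
2. LOAD T2 → mem=2 r[T2]=2 [LOAD]
3. CAS T1 → mem=3 r[T1]=2 [OK]
4. LOAD T0 → mem=3 r[T0]=3 [LOAD]
5. CAS T2 → mem=3 r[T2]=2 [RETRY]
6. CAS T0 → mem=4 r[T0]=3 [OK]
7. LOAD T1 → mem=4 r[T1]=4 [LOAD]
8. LOAD T2 → mem=4 r[T2]=4 [LOAD]
9. CAS T1 → mem=5 r[T1]=4 [OK]
10. CAS T2 → mem=5 r[T2]=4 [RETRY]
Flip is step 5.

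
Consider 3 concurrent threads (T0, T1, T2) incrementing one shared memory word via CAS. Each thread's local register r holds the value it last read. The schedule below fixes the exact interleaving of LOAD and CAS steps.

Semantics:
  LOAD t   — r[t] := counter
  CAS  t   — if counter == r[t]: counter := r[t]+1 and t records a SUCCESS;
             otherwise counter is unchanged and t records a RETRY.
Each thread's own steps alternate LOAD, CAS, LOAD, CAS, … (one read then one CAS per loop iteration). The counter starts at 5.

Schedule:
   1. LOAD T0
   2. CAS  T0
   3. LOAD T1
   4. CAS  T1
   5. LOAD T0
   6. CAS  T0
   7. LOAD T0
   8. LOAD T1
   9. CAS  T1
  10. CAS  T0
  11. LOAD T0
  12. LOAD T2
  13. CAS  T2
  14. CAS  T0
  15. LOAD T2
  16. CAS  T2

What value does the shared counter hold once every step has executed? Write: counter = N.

counter = 11

1. LOAD T0 → mem=5 r[T0]=5 [LOAD]
2. CAS T0 → mem=6 r[T0]=5 [OK]
3. LOAD T1 → mem=6 r[T1]=6 [LOAD]
4. CAS T1 → mem=7 r[T1]=6 [OK]
5. LOAD T0 → mem=7 r[T0]=7 [LOAD]
6. CAS T0 → mem=8 r[T0]=7 [OK]
7. LOAD T0 → mem=8 r[T0]=8 [LOAD]
8. LOAD T1 → mem=8 r[T1]=8 [LOAD]
9. CAS T1 → mem=9 r[T1]=8 [OK]
10. CAS T0 → mem=9 r[T0]=8 [RETRY]
11. LOAD T0 → mem=9 r[T0]=9 [LOAD]
12. LOAD T2 → mem=9 r[T2]=9 [LOAD]
13. CAS T2 → mem=10 r[T2]=9 [OK]
14. CAS T0 → mem=10 r[T0]=9 [RETRY]
15. LOAD T2 → mem=10 r[T2]=10 [LOAD]
16. CAS T2 → mem=11 r[T2]=10 [OK]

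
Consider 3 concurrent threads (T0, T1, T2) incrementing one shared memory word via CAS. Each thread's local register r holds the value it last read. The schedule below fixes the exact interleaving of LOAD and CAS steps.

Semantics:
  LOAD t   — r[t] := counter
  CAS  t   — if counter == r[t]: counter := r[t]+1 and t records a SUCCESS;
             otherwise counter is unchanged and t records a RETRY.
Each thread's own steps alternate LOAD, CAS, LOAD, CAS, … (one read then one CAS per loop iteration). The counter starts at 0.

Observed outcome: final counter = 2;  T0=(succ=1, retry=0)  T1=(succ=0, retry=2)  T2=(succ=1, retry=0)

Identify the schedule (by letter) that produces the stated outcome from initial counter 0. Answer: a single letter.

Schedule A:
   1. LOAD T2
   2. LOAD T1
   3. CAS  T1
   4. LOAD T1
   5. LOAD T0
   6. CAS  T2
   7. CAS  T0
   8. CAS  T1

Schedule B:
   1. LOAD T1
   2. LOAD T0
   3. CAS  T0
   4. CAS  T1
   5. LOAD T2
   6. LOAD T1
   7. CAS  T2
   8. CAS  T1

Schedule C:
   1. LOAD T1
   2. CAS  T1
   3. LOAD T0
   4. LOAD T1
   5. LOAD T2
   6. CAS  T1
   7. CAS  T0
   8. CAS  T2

Run B:
[1] T1.load  rd  (counter 0, T1.r 0)
[2] T0.load  rd  (counter 0, T0.r 0)
[3] T0.cas  hit  (counter 1, T0.r 0)
[4] T1.cas  miss  (counter 1, T1.r 0)
[5] T2.load  rd  (counter 1, T2.r 1)
[6] T1.load  rd  (counter 1, T1.r 1)
[7] T2.cas  hit  (counter 2, T2.r 1)
[8] T1.cas  miss  (counter 2, T1.r 1)

B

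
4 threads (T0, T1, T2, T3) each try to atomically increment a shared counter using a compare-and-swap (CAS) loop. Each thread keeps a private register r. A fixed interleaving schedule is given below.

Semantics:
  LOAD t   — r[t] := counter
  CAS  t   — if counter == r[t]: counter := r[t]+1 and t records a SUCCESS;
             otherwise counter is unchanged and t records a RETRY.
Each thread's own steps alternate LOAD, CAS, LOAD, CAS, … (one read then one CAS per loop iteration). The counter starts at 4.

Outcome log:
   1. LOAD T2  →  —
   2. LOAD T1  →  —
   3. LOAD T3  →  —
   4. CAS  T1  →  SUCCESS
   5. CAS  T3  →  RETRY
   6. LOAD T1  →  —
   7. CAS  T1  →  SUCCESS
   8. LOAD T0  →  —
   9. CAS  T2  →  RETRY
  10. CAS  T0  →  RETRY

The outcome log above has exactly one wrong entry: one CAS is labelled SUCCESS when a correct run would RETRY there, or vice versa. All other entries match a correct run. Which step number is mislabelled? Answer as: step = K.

step = 10

Reference trace:
T2 LOAD — after: cnt=4, r=4 — load
T1 LOAD — after: cnt=4, r=4 — load
T3 LOAD — after: cnt=4, r=4 — load
T1 CAS — after: cnt=5, r=4 — ok
T3 CAS — after: cnt=5, r=4 — retry
T1 LOAD — after: cnt=5, r=5 — load
T1 CAS — after: cnt=6, r=5 — ok
T0 LOAD — after: cnt=6, r=6 — load
T2 CAS — after: cnt=6, r=4 — retry
T0 CAS — after: cnt=7, r=6 — ok
Log disagrees first at step 10.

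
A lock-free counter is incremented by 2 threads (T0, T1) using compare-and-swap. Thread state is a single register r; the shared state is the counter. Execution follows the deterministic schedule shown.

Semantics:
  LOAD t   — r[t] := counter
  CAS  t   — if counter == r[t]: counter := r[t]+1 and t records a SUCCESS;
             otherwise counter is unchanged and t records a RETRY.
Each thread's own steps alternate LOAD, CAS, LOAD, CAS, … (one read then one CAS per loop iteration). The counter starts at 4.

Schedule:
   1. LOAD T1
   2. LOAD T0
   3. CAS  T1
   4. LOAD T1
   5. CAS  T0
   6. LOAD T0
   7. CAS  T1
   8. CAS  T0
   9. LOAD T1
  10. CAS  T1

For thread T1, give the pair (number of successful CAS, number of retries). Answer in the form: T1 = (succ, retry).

T1 = (3, 0)

T1 LOAD — after: cnt=4, r=4 — load
T0 LOAD — after: cnt=4, r=4 — load
T1 CAS — after: cnt=5, r=4 — ok
T1 LOAD — after: cnt=5, r=5 — load
T0 CAS — after: cnt=5, r=4 — retry
T0 LOAD — after: cnt=5, r=5 — load
T1 CAS — after: cnt=6, r=5 — ok
T0 CAS — after: cnt=6, r=5 — retry
T1 LOAD — after: cnt=6, r=6 — load
T1 CAS — after: cnt=7, r=6 — ok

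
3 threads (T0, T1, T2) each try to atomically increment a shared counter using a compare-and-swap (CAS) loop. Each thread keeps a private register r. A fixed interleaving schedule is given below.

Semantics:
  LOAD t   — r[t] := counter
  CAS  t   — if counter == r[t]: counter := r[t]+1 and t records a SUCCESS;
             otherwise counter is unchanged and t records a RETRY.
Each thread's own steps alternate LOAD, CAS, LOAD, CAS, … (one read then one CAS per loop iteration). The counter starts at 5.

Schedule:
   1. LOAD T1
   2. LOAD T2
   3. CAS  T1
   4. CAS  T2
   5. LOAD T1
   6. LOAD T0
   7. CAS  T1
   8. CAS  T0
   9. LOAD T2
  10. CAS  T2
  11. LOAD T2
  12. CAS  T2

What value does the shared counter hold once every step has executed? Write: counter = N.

counter = 9

1. LOAD T1 → mem=5 r[T1]=5 [LOAD]
2. LOAD T2 → mem=5 r[T2]=5 [LOAD]
3. CAS T1 → mem=6 r[T1]=5 [OK]
4. CAS T2 → mem=6 r[T2]=5 [RETRY]
5. LOAD T1 → mem=6 r[T1]=6 [LOAD]
6. LOAD T0 → mem=6 r[T0]=6 [LOAD]
7. CAS T1 → mem=7 r[T1]=6 [OK]
8. CAS T0 → mem=7 r[T0]=6 [RETRY]
9. LOAD T2 → mem=7 r[T2]=7 [LOAD]
10. CAS T2 → mem=8 r[T2]=7 [OK]
11. LOAD T2 → mem=8 r[T2]=8 [LOAD]
12. CAS T2 → mem=9 r[T2]=8 [OK]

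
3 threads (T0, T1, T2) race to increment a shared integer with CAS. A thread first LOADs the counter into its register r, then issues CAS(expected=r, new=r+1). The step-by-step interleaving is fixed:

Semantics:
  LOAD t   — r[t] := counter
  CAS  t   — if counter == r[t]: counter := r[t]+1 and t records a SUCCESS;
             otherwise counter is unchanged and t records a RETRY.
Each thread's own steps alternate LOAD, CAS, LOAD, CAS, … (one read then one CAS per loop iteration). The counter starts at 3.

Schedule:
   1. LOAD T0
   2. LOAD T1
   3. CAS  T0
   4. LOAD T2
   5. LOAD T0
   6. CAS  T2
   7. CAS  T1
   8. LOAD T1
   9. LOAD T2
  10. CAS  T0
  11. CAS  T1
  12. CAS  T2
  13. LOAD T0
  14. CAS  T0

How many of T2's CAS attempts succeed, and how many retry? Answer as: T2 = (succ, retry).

1. LOAD T0 → mem=3 r[T0]=3 [LOAD]
2. LOAD T1 → mem=3 r[T1]=3 [LOAD]
3. CAS T0 → mem=4 r[T0]=3 [OK]
4. LOAD T2 → mem=4 r[T2]=4 [LOAD]
5. LOAD T0 → mem=4 r[T0]=4 [LOAD]
6. CAS T2 → mem=5 r[T2]=4 [OK]
7. CAS T1 → mem=5 r[T1]=3 [RETRY]
8. LOAD T1 → mem=5 r[T1]=5 [LOAD]
9. LOAD T2 → mem=5 r[T2]=5 [LOAD]
10. CAS T0 → mem=5 r[T0]=4 [RETRY]
11. CAS T1 → mem=6 r[T1]=5 [OK]
12. CAS T2 → mem=6 r[T2]=5 [RETRY]
13. LOAD T0 → mem=6 r[T0]=6 [LOAD]
14. CAS T0 → mem=7 r[T0]=6 [OK]

T2 = (1, 1)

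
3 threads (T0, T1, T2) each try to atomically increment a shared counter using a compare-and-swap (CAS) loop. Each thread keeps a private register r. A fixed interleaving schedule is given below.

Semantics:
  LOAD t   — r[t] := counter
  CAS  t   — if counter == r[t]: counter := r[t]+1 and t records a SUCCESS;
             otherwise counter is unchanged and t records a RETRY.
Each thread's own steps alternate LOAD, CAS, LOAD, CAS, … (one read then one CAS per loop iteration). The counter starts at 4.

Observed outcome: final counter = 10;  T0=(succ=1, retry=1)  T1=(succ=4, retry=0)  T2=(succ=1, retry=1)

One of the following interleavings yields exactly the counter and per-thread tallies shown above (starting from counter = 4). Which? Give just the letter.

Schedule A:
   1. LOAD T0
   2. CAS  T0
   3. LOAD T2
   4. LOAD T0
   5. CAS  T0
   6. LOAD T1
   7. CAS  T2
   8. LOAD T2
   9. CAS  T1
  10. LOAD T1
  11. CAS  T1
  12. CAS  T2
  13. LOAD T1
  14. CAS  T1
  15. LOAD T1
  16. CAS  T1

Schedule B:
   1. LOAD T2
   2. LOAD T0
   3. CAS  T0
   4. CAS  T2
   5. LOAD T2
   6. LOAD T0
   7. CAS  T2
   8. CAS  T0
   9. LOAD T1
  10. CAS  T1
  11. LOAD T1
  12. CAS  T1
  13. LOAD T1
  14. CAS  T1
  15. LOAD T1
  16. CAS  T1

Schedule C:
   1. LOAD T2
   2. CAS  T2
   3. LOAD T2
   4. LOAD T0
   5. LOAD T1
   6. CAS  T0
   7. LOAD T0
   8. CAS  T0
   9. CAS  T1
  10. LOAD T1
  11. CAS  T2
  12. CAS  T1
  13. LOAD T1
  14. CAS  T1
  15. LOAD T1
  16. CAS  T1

Tracing schedule B:
T2 LOAD — after: cnt=4, r=4 — load
T0 LOAD — after: cnt=4, r=4 — load
T0 CAS — after: cnt=5, r=4 — ok
T2 CAS — after: cnt=5, r=4 — retry
T2 LOAD — after: cnt=5, r=5 — load
T0 LOAD — after: cnt=5, r=5 — load
T2 CAS — after: cnt=6, r=5 — ok
T0 CAS — after: cnt=6, r=5 — retry
T1 LOAD — after: cnt=6, r=6 — load
T1 CAS — after: cnt=7, r=6 — ok
T1 LOAD — after: cnt=7, r=7 — load
T1 CAS — after: cnt=8, r=7 — ok
T1 LOAD — after: cnt=8, r=8 — load
T1 CAS — after: cnt=9, r=8 — ok
T1 LOAD — after: cnt=9, r=9 — load
T1 CAS — after: cnt=10, r=9 — ok

B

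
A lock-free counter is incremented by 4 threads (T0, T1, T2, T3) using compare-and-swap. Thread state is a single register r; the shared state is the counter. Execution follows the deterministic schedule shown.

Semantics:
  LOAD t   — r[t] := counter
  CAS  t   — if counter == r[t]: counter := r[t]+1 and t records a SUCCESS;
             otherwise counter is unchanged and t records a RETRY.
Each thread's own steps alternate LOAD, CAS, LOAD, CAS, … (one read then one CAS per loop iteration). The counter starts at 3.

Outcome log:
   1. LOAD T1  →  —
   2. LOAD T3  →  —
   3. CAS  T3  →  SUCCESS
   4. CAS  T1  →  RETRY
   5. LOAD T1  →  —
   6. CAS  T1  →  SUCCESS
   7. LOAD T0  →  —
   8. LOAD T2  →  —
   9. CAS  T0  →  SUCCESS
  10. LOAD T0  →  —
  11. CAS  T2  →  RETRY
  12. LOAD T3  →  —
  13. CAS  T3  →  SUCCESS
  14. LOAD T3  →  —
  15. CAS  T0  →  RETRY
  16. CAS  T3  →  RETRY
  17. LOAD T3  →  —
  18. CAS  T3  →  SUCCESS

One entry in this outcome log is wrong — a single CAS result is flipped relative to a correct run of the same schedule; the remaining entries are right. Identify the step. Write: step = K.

Re-executing:
T1 LOAD — after: cnt=3, r=3 — load
T3 LOAD — after: cnt=3, r=3 — load
T3 CAS — after: cnt=4, r=3 — ok
T1 CAS — after: cnt=4, r=3 — retry
T1 LOAD — after: cnt=4, r=4 — load
T1 CAS — after: cnt=5, r=4 — ok
T0 LOAD — after: cnt=5, r=5 — load
T2 LOAD — after: cnt=5, r=5 — load
T0 CAS — after: cnt=6, r=5 — ok
T0 LOAD — after: cnt=6, r=6 — load
T2 CAS — after: cnt=6, r=5 — retry
T3 LOAD — after: cnt=6, r=6 — load
T3 CAS — after: cnt=7, r=6 — ok
T3 LOAD — after: cnt=7, r=7 — load
T0 CAS — after: cnt=7, r=6 — retry
T3 CAS — after: cnt=8, r=7 — ok
T3 LOAD — after: cnt=8, r=8 — load
T3 CAS — after: cnt=9, r=8 — ok
Mismatch at 16.

step = 16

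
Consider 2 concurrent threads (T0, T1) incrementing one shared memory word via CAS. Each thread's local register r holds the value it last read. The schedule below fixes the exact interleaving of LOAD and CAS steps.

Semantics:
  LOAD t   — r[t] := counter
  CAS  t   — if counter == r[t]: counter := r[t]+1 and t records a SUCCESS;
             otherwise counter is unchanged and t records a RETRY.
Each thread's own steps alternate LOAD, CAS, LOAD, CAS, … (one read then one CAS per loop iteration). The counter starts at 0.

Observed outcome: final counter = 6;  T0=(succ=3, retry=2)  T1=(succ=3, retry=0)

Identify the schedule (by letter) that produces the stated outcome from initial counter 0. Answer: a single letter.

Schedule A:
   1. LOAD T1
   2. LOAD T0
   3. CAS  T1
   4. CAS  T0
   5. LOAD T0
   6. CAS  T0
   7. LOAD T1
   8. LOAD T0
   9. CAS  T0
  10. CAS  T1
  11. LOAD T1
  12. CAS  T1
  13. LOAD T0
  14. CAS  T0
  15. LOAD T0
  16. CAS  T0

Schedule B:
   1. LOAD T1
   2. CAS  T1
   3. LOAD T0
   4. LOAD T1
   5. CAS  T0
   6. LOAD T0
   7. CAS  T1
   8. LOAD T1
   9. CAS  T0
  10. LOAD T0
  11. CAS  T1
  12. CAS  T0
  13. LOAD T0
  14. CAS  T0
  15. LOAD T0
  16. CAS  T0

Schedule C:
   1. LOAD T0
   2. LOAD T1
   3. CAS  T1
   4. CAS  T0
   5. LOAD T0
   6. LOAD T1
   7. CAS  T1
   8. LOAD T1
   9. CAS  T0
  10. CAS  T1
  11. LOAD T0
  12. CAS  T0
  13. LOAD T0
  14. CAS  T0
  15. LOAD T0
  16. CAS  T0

Tracing schedule C:
1. LOAD T0 → mem=0 r[T0]=0 [LOAD]
2. LOAD T1 → mem=0 r[T1]=0 [LOAD]
3. CAS T1 → mem=1 r[T1]=0 [OK]
4. CAS T0 → mem=1 r[T0]=0 [RETRY]
5. LOAD T0 → mem=1 r[T0]=1 [LOAD]
6. LOAD T1 → mem=1 r[T1]=1 [LOAD]
7. CAS T1 → mem=2 r[T1]=1 [OK]
8. LOAD T1 → mem=2 r[T1]=2 [LOAD]
9. CAS T0 → mem=2 r[T0]=1 [RETRY]
10. CAS T1 → mem=3 r[T1]=2 [OK]
11. LOAD T0 → mem=3 r[T0]=3 [LOAD]
12. CAS T0 → mem=4 r[T0]=3 [OK]
13. LOAD T0 → mem=4 r[T0]=4 [LOAD]
14. CAS T0 → mem=5 r[T0]=4 [OK]
15. LOAD T0 → mem=5 r[T0]=5 [LOAD]
16. CAS T0 → mem=6 r[T0]=5 [OK]

C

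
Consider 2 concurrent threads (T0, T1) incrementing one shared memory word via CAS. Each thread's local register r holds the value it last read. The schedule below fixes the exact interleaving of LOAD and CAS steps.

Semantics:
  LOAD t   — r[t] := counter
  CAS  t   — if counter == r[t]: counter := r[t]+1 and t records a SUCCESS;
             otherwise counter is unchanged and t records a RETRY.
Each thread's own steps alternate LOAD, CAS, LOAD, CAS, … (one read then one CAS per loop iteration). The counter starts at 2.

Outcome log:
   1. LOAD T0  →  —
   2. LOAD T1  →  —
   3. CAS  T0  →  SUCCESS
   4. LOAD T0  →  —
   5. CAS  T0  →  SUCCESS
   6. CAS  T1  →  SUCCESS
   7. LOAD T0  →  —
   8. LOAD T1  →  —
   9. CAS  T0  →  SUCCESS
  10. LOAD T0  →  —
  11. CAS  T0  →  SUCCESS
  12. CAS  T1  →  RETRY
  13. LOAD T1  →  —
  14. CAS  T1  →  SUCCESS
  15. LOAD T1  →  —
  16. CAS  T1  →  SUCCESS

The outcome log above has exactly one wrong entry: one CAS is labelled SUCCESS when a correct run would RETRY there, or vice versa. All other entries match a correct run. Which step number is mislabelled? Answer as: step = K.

step = 6

Correct run:
T0 LOAD — after: cnt=2, r=2 — load
T1 LOAD — after: cnt=2, r=2 — load
T0 CAS — after: cnt=3, r=2 — ok
T0 LOAD — after: cnt=3, r=3 — load
T0 CAS — after: cnt=4, r=3 — ok
T1 CAS — after: cnt=4, r=2 — retry
T0 LOAD — after: cnt=4, r=4 — load
T1 LOAD — after: cnt=4, r=4 — load
T0 CAS — after: cnt=5, r=4 — ok
T0 LOAD — after: cnt=5, r=5 — load
T0 CAS — after: cnt=6, r=5 — ok
T1 CAS — after: cnt=6, r=4 — retry
T1 LOAD — after: cnt=6, r=6 — load
T1 CAS — after: cnt=7, r=6 — ok
T1 LOAD — after: cnt=7, r=7 — load
T1 CAS — after: cnt=8, r=7 — ok
Flip is step 6.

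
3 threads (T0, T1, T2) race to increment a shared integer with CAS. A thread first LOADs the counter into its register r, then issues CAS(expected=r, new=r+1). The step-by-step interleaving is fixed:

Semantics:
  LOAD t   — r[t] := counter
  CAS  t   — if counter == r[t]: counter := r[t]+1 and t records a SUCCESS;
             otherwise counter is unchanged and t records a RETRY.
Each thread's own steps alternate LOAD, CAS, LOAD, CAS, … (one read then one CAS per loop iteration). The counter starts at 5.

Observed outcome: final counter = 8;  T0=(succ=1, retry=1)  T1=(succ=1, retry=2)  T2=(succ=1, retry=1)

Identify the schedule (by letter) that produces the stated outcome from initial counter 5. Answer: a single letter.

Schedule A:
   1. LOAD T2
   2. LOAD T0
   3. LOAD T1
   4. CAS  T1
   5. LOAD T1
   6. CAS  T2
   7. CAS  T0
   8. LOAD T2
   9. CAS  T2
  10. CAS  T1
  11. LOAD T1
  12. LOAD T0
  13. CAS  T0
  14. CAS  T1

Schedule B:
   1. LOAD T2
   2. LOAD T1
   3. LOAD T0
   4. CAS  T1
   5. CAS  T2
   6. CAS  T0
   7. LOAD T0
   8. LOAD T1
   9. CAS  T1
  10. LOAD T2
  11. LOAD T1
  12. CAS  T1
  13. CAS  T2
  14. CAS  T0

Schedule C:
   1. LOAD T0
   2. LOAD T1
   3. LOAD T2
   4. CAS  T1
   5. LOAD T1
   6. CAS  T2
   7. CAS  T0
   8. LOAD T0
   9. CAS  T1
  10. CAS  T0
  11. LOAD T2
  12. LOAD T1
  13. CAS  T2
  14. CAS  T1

Simulating candidate A:
step 1: T2 LOAD ⇒ load; ctr=5 reg=5
step 2: T0 LOAD ⇒ load; ctr=5 reg=5
step 3: T1 LOAD ⇒ load; ctr=5 reg=5
step 4: T1 CAS ⇒ ok; ctr=6 reg=5
step 5: T1 LOAD ⇒ load; ctr=6 reg=6
step 6: T2 CAS ⇒ retry; ctr=6 reg=5
step 7: T0 CAS ⇒ retry; ctr=6 reg=5
step 8: T2 LOAD ⇒ load; ctr=6 reg=6
step 9: T2 CAS ⇒ ok; ctr=7 reg=6
step 10: T1 CAS ⇒ retry; ctr=7 reg=6
step 11: T1 LOAD ⇒ load; ctr=7 reg=7
step 12: T0 LOAD ⇒ load; ctr=7 reg=7
step 13: T0 CAS ⇒ ok; ctr=8 reg=7
step 14: T1 CAS ⇒ retry; ctr=8 reg=7

A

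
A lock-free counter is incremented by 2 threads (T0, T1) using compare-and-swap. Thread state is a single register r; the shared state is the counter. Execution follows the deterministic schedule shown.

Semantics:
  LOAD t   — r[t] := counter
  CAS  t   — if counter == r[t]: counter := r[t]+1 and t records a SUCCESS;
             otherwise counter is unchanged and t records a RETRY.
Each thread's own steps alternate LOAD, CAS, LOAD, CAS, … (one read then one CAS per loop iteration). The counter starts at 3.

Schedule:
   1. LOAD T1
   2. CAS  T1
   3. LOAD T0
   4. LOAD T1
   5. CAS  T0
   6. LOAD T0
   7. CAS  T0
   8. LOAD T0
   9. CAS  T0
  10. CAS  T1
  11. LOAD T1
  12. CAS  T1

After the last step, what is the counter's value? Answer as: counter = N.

step 1: T1 LOAD ⇒ load; ctr=3 reg=3
step 2: T1 CAS ⇒ ok; ctr=4 reg=3
step 3: T0 LOAD ⇒ load; ctr=4 reg=4
step 4: T1 LOAD ⇒ load; ctr=4 reg=4
step 5: T0 CAS ⇒ ok; ctr=5 reg=4
step 6: T0 LOAD ⇒ load; ctr=5 reg=5
step 7: T0 CAS ⇒ ok; ctr=6 reg=5
step 8: T0 LOAD ⇒ load; ctr=6 reg=6
step 9: T0 CAS ⇒ ok; ctr=7 reg=6
step 10: T1 CAS ⇒ retry; ctr=7 reg=4
step 11: T1 LOAD ⇒ load; ctr=7 reg=7
step 12: T1 CAS ⇒ ok; ctr=8 reg=7

counter = 8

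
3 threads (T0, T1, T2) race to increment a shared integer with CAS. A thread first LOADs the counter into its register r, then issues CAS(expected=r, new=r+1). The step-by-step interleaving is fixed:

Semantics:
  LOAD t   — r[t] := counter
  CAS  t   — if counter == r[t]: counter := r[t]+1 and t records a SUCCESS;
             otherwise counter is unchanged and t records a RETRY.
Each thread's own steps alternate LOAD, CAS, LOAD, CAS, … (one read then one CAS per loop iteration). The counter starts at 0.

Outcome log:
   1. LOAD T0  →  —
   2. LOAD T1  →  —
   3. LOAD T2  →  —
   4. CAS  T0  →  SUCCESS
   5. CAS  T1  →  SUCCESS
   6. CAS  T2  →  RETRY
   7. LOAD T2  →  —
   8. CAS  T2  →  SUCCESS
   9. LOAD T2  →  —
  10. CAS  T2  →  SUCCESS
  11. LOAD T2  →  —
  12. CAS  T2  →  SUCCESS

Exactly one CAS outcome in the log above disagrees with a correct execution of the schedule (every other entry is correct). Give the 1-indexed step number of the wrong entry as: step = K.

Reference trace:
1. LOAD T0 → mem=0 r[T0]=0 [LOAD]
2. LOAD T1 → mem=0 r[T1]=0 [LOAD]
3. LOAD T2 → mem=0 r[T2]=0 [LOAD]
4. CAS T0 → mem=1 r[T0]=0 [OK]
5. CAS T1 → mem=1 r[T1]=0 [RETRY]
6. CAS T2 → mem=1 r[T2]=0 [RETRY]
7. LOAD T2 → mem=1 r[T2]=1 [LOAD]
8. CAS T2 → mem=2 r[T2]=1 [OK]
9. LOAD T2 → mem=2 r[T2]=2 [LOAD]
10. CAS T2 → mem=3 r[T2]=2 [OK]
11. LOAD T2 → mem=3 r[T2]=3 [LOAD]
12. CAS T2 → mem=4 r[T2]=3 [OK]
Flip is step 5.

step = 5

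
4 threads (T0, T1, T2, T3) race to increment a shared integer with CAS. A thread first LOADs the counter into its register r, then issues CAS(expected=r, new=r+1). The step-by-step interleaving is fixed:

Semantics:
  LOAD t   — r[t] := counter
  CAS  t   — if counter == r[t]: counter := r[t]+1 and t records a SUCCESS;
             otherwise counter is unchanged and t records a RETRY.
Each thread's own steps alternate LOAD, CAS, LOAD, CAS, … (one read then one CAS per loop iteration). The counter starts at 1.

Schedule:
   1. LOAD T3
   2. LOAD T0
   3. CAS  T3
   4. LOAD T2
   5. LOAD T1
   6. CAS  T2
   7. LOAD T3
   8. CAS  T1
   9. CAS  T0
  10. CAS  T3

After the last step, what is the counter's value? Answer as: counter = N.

counter = 4

1. LOAD T3 → mem=1 r[T3]=1 [LOAD]
2. LOAD T0 → mem=1 r[T0]=1 [LOAD]
3. CAS T3 → mem=2 r[T3]=1 [OK]
4. LOAD T2 → mem=2 r[T2]=2 [LOAD]
5. LOAD T1 → mem=2 r[T1]=2 [LOAD]
6. CAS T2 → mem=3 r[T2]=2 [OK]
7. LOAD T3 → mem=3 r[T3]=3 [LOAD]
8. CAS T1 → mem=3 r[T1]=2 [RETRY]
9. CAS T0 → mem=3 r[T0]=1 [RETRY]
10. CAS T3 → mem=4 r[T3]=3 [OK]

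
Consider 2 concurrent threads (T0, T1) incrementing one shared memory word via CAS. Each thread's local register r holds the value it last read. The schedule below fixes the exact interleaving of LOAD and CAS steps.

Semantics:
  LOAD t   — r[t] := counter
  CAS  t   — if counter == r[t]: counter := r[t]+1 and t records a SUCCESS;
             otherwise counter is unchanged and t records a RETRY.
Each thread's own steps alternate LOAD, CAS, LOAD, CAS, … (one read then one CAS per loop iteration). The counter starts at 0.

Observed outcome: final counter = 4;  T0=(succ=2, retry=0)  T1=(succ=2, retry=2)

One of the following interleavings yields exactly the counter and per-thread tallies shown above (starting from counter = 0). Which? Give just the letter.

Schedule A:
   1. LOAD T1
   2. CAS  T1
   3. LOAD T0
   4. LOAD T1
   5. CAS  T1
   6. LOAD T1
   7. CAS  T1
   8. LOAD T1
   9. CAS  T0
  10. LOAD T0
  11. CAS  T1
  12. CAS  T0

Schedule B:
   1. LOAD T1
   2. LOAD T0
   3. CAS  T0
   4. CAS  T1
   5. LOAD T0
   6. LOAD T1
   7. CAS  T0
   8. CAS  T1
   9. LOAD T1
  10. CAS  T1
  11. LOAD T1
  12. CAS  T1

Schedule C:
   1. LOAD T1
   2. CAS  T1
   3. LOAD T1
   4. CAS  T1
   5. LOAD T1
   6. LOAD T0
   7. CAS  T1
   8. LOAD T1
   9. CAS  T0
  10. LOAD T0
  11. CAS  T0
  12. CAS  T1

B

Run B:
   1) LOAD T1:  M=0  r_T1=0
   2) LOAD T0:  M=0  r_T0=0
   3) CAS  T0:  M=1  r_T0=0 ✓
   4) CAS  T1:  M=1  r_T1=0 ✗
   5) LOAD T0:  M=1  r_T0=1
   6) LOAD T1:  M=1  r_T1=1
   7) CAS  T0:  M=2  r_T0=1 ✓
   8) CAS  T1:  M=2  r_T1=1 ✗
   9) LOAD T1:  M=2  r_T1=2
  10) CAS  T1:  M=3  r_T1=2 ✓
  11) LOAD T1:  M=3  r_T1=3
  12) CAS  T1:  M=4  r_T1=3 ✓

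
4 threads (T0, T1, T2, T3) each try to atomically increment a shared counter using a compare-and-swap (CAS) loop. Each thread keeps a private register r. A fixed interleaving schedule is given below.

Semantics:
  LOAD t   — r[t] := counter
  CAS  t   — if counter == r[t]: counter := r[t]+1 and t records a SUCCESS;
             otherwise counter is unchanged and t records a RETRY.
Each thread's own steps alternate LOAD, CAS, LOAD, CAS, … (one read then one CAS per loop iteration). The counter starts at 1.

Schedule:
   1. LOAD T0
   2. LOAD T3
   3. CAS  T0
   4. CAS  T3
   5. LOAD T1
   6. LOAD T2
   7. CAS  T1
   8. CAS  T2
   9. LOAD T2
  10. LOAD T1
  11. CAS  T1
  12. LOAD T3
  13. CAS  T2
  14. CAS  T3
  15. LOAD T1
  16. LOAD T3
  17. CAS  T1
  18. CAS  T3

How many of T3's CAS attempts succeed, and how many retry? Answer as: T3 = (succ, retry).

step 1: T0 LOAD ⇒ load; ctr=1 reg=1
step 2: T3 LOAD ⇒ load; ctr=1 reg=1
step 3: T0 CAS ⇒ ok; ctr=2 reg=1
step 4: T3 CAS ⇒ retry; ctr=2 reg=1
step 5: T1 LOAD ⇒ load; ctr=2 reg=2
step 6: T2 LOAD ⇒ load; ctr=2 reg=2
step 7: T1 CAS ⇒ ok; ctr=3 reg=2
step 8: T2 CAS ⇒ retry; ctr=3 reg=2
step 9: T2 LOAD ⇒ load; ctr=3 reg=3
step 10: T1 LOAD ⇒ load; ctr=3 reg=3
step 11: T1 CAS ⇒ ok; ctr=4 reg=3
step 12: T3 LOAD ⇒ load; ctr=4 reg=4
step 13: T2 CAS ⇒ retry; ctr=4 reg=3
step 14: T3 CAS ⇒ ok; ctr=5 reg=4
step 15: T1 LOAD ⇒ load; ctr=5 reg=5
step 16: T3 LOAD ⇒ load; ctr=5 reg=5
step 17: T1 CAS ⇒ ok; ctr=6 reg=5
step 18: T3 CAS ⇒ retry; ctr=6 reg=5

T3 = (1, 2)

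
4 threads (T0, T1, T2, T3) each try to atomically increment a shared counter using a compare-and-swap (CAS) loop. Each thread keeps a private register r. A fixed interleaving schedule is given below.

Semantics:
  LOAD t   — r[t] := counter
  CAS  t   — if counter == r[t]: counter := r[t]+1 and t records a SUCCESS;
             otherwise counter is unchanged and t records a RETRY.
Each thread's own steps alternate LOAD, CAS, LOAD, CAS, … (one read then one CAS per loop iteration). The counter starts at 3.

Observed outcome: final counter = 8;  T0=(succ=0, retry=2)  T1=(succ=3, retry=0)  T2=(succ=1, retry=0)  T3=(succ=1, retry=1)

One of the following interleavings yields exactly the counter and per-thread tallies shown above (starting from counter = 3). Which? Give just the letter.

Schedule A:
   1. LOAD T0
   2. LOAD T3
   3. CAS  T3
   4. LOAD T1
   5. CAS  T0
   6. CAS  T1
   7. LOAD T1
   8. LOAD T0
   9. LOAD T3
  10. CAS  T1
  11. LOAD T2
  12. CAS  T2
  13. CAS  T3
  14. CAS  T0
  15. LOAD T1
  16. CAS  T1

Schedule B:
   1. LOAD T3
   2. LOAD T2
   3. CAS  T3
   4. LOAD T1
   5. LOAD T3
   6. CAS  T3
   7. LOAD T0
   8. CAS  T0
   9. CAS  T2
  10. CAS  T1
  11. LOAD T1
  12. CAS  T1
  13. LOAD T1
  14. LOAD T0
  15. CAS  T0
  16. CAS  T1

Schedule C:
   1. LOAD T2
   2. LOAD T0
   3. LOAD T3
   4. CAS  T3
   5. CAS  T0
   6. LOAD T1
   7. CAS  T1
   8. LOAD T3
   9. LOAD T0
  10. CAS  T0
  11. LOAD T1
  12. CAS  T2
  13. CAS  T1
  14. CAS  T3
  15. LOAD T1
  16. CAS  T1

A

Simulating candidate A:
[1] T0.load  rd  (counter 3, T0.r 3)
[2] T3.load  rd  (counter 3, T3.r 3)
[3] T3.cas  hit  (counter 4, T3.r 3)
[4] T1.load  rd  (counter 4, T1.r 4)
[5] T0.cas  miss  (counter 4, T0.r 3)
[6] T1.cas  hit  (counter 5, T1.r 4)
[7] T1.load  rd  (counter 5, T1.r 5)
[8] T0.load  rd  (counter 5, T0.r 5)
[9] T3.load  rd  (counter 5, T3.r 5)
[10] T1.cas  hit  (counter 6, T1.r 5)
[11] T2.load  rd  (counter 6, T2.r 6)
[12] T2.cas  hit  (counter 7, T2.r 6)
[13] T3.cas  miss  (counter 7, T3.r 5)
[14] T0.cas  miss  (counter 7, T0.r 5)
[15] T1.load  rd  (counter 7, T1.r 7)
[16] T1.cas  hit  (counter 8, T1.r 7)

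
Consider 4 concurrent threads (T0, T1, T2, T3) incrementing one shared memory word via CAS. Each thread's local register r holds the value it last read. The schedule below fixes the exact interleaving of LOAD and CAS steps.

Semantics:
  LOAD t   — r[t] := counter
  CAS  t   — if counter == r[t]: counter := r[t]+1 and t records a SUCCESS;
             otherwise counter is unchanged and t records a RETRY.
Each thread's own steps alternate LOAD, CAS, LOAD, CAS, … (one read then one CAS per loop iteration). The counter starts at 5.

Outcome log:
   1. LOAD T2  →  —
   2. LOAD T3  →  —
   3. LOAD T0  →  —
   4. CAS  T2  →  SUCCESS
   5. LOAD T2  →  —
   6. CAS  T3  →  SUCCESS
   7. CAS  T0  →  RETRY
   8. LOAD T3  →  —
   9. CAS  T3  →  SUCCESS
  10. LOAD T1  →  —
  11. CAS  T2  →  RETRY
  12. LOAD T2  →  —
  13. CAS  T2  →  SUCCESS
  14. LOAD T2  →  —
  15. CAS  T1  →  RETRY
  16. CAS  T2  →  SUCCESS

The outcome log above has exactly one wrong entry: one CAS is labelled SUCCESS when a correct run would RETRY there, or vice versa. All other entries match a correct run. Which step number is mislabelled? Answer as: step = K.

step = 6

Re-executing:
1. LOAD T2 → mem=5 r[T2]=5 [LOAD]
2. LOAD T3 → mem=5 r[T3]=5 [LOAD]
3. LOAD T0 → mem=5 r[T0]=5 [LOAD]
4. CAS T2 → mem=6 r[T2]=5 [OK]
5. LOAD T2 → mem=6 r[T2]=6 [LOAD]
6. CAS T3 → mem=6 r[T3]=5 [RETRY]
7. CAS T0 → mem=6 r[T0]=5 [RETRY]
8. LOAD T3 → mem=6 r[T3]=6 [LOAD]
9. CAS T3 → mem=7 r[T3]=6 [OK]
10. LOAD T1 → mem=7 r[T1]=7 [LOAD]
11. CAS T2 → mem=7 r[T2]=6 [RETRY]
12. LOAD T2 → mem=7 r[T2]=7 [LOAD]
13. CAS T2 → mem=8 r[T2]=7 [OK]
14. LOAD T2 → mem=8 r[T2]=8 [LOAD]
15. CAS T1 → mem=8 r[T1]=7 [RETRY]
16. CAS T2 → mem=9 r[T2]=8 [OK]
Log disagrees first at step 6.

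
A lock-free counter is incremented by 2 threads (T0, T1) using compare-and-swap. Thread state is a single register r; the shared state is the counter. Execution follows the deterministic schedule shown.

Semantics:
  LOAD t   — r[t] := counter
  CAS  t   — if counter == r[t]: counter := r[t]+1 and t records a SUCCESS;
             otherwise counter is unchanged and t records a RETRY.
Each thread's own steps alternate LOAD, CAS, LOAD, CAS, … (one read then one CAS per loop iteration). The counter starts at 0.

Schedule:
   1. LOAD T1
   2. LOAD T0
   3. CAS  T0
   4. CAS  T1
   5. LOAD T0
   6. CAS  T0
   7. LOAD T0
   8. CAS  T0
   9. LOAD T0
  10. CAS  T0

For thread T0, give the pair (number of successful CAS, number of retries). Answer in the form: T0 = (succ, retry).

T0 = (4, 0)

1. LOAD T1 → mem=0 r[T1]=0 [LOAD]
2. LOAD T0 → mem=0 r[T0]=0 [LOAD]
3. CAS T0 → mem=1 r[T0]=0 [OK]
4. CAS T1 → mem=1 r[T1]=0 [RETRY]
5. LOAD T0 → mem=1 r[T0]=1 [LOAD]
6. CAS T0 → mem=2 r[T0]=1 [OK]
7. LOAD T0 → mem=2 r[T0]=2 [LOAD]
8. CAS T0 → mem=3 r[T0]=2 [OK]
9. LOAD T0 → mem=3 r[T0]=3 [LOAD]
10. CAS T0 → mem=4 r[T0]=3 [OK]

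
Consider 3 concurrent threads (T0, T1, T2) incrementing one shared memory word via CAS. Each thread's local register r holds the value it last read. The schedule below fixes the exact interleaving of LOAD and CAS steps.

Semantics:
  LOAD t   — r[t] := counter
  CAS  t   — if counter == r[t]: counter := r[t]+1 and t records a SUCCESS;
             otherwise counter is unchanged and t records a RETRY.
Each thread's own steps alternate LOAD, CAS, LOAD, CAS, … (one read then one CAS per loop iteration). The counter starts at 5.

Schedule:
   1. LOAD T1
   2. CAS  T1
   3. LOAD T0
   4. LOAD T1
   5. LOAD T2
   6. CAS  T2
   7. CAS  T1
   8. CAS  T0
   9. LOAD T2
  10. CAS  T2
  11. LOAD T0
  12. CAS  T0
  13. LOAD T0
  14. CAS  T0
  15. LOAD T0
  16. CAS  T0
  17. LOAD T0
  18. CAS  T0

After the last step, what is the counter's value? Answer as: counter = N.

counter = 12

1. LOAD T1 → mem=5 r[T1]=5 [LOAD]
2. CAS T1 → mem=6 r[T1]=5 [OK]
3. LOAD T0 → mem=6 r[T0]=6 [LOAD]
4. LOAD T1 → mem=6 r[T1]=6 [LOAD]
5. LOAD T2 → mem=6 r[T2]=6 [LOAD]
6. CAS T2 → mem=7 r[T2]=6 [OK]
7. CAS T1 → mem=7 r[T1]=6 [RETRY]
8. CAS T0 → mem=7 r[T0]=6 [RETRY]
9. LOAD T2 → mem=7 r[T2]=7 [LOAD]
10. CAS T2 → mem=8 r[T2]=7 [OK]
11. LOAD T0 → mem=8 r[T0]=8 [LOAD]
12. CAS T0 → mem=9 r[T0]=8 [OK]
13. LOAD T0 → mem=9 r[T0]=9 [LOAD]
14. CAS T0 → mem=10 r[T0]=9 [OK]
15. LOAD T0 → mem=10 r[T0]=10 [LOAD]
16. CAS T0 → mem=11 r[T0]=10 [OK]
17. LOAD T0 → mem=11 r[T0]=11 [LOAD]
18. CAS T0 → mem=12 r[T0]=11 [OK]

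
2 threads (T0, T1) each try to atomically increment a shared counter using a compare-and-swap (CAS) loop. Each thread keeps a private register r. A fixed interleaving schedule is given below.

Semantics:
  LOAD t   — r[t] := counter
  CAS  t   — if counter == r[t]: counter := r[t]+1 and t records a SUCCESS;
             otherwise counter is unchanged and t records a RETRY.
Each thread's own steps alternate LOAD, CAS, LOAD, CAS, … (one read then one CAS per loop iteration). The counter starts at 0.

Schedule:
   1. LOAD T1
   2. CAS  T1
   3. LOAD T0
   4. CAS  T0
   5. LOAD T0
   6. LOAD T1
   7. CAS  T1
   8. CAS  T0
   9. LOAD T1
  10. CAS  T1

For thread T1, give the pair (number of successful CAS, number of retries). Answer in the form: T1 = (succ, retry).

#1 T1 reads 0
#2 T1 CAS(0→1) writes; counter now 1
#3 T0 reads 1
#4 T0 CAS(1→2) writes; counter now 2
#5 T0 reads 2
#6 T1 reads 2
#7 T1 CAS(2→3) writes; counter now 3
#8 T0 CAS(2→3) fails; counter now 3
#9 T1 reads 3
#10 T1 CAS(3→4) writes; counter now 4

T1 = (3, 0)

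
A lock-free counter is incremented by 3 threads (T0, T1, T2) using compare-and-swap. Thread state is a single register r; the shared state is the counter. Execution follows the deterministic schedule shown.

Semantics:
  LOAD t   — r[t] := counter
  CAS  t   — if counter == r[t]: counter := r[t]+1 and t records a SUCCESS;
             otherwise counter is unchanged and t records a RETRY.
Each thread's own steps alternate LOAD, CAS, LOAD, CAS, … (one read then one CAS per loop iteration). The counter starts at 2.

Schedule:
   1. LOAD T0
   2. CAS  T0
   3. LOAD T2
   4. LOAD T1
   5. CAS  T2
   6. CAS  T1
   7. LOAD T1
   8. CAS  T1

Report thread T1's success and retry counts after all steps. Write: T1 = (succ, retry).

T0 LOAD — after: cnt=2, r=2 — load
T0 CAS — after: cnt=3, r=2 — ok
T2 LOAD — after: cnt=3, r=3 — load
T1 LOAD — after: cnt=3, r=3 — load
T2 CAS — after: cnt=4, r=3 — ok
T1 CAS — after: cnt=4, r=3 — retry
T1 LOAD — after: cnt=4, r=4 — load
T1 CAS — after: cnt=5, r=4 — ok

T1 = (1, 1)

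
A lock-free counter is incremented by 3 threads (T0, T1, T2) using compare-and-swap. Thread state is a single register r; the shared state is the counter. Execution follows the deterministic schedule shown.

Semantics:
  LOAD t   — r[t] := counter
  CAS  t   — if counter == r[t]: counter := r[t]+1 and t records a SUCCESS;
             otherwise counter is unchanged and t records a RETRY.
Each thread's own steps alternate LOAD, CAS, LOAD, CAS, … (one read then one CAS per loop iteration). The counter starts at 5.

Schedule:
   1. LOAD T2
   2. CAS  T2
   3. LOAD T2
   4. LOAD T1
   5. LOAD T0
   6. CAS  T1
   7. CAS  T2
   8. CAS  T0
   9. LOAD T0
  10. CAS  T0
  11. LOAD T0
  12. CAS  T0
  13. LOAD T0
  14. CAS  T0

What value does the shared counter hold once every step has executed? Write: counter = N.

step 1: T2 LOAD ⇒ load; ctr=5 reg=5
step 2: T2 CAS ⇒ ok; ctr=6 reg=5
step 3: T2 LOAD ⇒ load; ctr=6 reg=6
step 4: T1 LOAD ⇒ load; ctr=6 reg=6
step 5: T0 LOAD ⇒ load; ctr=6 reg=6
step 6: T1 CAS ⇒ ok; ctr=7 reg=6
step 7: T2 CAS ⇒ retry; ctr=7 reg=6
step 8: T0 CAS ⇒ retry; ctr=7 reg=6
step 9: T0 LOAD ⇒ load; ctr=7 reg=7
step 10: T0 CAS ⇒ ok; ctr=8 reg=7
step 11: T0 LOAD ⇒ load; ctr=8 reg=8
step 12: T0 CAS ⇒ ok; ctr=9 reg=8
step 13: T0 LOAD ⇒ load; ctr=9 reg=9
step 14: T0 CAS ⇒ ok; ctr=10 reg=9

counter = 10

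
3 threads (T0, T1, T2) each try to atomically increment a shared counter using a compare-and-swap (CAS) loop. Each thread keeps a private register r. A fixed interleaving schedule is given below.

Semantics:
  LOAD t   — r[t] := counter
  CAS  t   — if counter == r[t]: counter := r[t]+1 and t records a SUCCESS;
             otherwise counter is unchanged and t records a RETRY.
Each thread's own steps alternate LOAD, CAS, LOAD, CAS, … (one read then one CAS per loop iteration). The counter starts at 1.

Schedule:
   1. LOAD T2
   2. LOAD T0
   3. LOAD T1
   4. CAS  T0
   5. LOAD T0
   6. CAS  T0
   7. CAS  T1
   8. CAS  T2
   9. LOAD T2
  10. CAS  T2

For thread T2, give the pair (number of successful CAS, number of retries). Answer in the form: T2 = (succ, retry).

T2 = (1, 1)

#1 T2 reads 1
#2 T0 reads 1
#3 T1 reads 1
#4 T0 CAS(1→2) writes; counter now 2
#5 T0 reads 2
#6 T0 CAS(2→3) writes; counter now 3
#7 T1 CAS(1→2) fails; counter now 3
#8 T2 CAS(1→2) fails; counter now 3
#9 T2 reads 3
#10 T2 CAS(3→4) writes; counter now 4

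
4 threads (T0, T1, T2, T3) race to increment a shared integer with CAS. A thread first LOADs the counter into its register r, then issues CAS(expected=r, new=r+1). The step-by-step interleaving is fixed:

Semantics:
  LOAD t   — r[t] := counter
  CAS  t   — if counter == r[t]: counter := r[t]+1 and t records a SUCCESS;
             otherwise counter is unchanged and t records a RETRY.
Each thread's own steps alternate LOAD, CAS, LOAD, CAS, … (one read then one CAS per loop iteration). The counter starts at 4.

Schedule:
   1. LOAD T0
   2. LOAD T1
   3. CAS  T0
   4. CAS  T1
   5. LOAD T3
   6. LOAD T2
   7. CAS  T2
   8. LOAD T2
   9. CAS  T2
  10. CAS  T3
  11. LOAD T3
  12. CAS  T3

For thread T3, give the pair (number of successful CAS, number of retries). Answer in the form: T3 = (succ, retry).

   1) LOAD T0:  M=4  r_T0=4
   2) LOAD T1:  M=4  r_T1=4
   3) CAS  T0:  M=5  r_T0=4 ✓
   4) CAS  T1:  M=5  r_T1=4 ✗
   5) LOAD T3:  M=5  r_T3=5
   6) LOAD T2:  M=5  r_T2=5
   7) CAS  T2:  M=6  r_T2=5 ✓
   8) LOAD T2:  M=6  r_T2=6
   9) CAS  T2:  M=7  r_T2=6 ✓
  10) CAS  T3:  M=7  r_T3=5 ✗
  11) LOAD T3:  M=7  r_T3=7
  12) CAS  T3:  M=8  r_T3=7 ✓

T3 = (1, 1)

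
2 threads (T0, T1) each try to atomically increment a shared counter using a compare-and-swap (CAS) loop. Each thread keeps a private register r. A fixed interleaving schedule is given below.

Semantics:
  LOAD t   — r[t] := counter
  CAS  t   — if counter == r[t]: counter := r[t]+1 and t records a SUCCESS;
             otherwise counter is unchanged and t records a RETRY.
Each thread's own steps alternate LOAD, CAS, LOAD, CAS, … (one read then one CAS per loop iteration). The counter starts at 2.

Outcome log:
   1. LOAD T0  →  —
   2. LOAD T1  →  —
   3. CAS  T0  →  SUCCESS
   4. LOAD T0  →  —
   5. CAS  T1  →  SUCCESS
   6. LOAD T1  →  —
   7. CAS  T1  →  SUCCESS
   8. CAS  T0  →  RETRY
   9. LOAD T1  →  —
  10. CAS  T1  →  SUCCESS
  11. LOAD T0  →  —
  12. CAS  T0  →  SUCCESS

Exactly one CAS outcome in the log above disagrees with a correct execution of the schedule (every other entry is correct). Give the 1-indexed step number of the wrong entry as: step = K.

Re-executing:
   1) LOAD T0:  M=2  r_T0=2
   2) LOAD T1:  M=2  r_T1=2
   3) CAS  T0:  M=3  r_T0=2 ✓
   4) LOAD T0:  M=3  r_T0=3
   5) CAS  T1:  M=3  r_T1=2 ✗
   6) LOAD T1:  M=3  r_T1=3
   7) CAS  T1:  M=4  r_T1=3 ✓
   8) CAS  T0:  M=4  r_T0=3 ✗
   9) LOAD T1:  M=4  r_T1=4
  10) CAS  T1:  M=5  r_T1=4 ✓
  11) LOAD T0:  M=5  r_T0=5
  12) CAS  T0:  M=6  r_T0=5 ✓
Flip is step 5.

step = 5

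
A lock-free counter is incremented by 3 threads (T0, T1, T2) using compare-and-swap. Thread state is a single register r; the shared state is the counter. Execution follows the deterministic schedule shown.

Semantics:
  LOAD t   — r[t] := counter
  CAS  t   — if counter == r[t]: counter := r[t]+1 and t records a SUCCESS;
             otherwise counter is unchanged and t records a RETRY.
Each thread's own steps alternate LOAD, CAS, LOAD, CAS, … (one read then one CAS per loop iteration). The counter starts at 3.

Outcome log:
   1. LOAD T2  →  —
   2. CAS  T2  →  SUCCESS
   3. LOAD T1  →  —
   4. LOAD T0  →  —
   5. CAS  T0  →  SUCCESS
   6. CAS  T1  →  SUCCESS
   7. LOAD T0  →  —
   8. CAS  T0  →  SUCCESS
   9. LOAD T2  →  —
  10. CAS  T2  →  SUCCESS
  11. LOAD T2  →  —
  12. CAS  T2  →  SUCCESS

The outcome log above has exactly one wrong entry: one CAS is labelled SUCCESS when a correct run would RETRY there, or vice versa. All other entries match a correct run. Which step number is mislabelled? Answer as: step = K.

step = 6

Re-executing:
step 1: T2 LOAD ⇒ load; ctr=3 reg=3
step 2: T2 CAS ⇒ ok; ctr=4 reg=3
step 3: T1 LOAD ⇒ load; ctr=4 reg=4
step 4: T0 LOAD ⇒ load; ctr=4 reg=4
step 5: T0 CAS ⇒ ok; ctr=5 reg=4
step 6: T1 CAS ⇒ retry; ctr=5 reg=4
step 7: T0 LOAD ⇒ load; ctr=5 reg=5
step 8: T0 CAS ⇒ ok; ctr=6 reg=5
step 9: T2 LOAD ⇒ load; ctr=6 reg=6
step 10: T2 CAS ⇒ ok; ctr=7 reg=6
step 11: T2 LOAD ⇒ load; ctr=7 reg=7
step 12: T2 CAS ⇒ ok; ctr=8 reg=7
Flip is step 6.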